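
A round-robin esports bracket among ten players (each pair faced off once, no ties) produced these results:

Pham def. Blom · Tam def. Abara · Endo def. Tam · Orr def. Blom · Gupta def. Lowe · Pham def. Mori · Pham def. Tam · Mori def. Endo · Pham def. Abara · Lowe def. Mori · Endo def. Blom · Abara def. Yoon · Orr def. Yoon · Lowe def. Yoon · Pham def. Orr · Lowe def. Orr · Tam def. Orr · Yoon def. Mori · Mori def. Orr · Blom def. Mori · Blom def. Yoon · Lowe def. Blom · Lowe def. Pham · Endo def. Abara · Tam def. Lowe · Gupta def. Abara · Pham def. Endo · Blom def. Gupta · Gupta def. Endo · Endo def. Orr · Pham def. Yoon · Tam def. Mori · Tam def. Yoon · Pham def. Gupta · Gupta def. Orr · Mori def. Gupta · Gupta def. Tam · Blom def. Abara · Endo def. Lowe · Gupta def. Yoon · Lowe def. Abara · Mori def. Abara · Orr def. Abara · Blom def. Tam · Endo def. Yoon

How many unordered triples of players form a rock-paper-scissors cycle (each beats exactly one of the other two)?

Win totals: Endo 6, Orr 3, Pham 8, Blom 5, Abara 1, Gupta 6, Tam 5, Lowe 6, Yoon 1, Mori 4.
A player with w wins dominates both others in C(w,2) triples; summing gives 15 + 3 + 28 + 10 + 0 + 15 + 10 + 15 + 0 + 6 = 102 transitive triples.
Total triples C(10,3) = 120, so cyclic triples = 120 − 102 = 18.

18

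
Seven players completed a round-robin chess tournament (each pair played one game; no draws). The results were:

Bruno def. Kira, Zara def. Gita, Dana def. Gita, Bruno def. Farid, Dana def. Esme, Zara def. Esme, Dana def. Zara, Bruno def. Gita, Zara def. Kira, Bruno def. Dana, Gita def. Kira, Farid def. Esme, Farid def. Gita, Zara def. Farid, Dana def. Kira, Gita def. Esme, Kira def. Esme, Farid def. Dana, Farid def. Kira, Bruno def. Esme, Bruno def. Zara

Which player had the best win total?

Win totals: Gita 2, Zara 4, Farid 4, Bruno 6, Kira 1, Dana 4, Esme 0.
Bruno leads with 6 wins (next highest: 4).

Bruno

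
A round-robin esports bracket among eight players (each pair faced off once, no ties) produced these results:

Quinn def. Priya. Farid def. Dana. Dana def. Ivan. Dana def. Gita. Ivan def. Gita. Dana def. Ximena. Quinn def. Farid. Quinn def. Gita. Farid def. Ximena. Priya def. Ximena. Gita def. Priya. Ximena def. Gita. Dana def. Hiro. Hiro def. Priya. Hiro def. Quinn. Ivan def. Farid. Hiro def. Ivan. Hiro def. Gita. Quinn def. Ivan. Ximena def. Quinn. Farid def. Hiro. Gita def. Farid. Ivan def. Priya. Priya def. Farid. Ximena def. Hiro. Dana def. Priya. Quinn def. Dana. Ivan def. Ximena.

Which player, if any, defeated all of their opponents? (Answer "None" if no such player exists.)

Highest win total is Quinn with 5 (out of 7 possible).
Quinn lost to Hiro, Ximena, so no player went undefeated.

None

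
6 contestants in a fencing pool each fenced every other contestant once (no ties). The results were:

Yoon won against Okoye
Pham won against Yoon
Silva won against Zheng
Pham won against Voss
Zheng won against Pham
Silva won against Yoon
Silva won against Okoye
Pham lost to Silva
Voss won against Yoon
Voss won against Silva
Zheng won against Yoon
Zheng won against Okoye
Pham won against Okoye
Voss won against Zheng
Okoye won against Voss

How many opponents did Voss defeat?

3

Voss' results: beat Silva, Zheng, Yoon; lost to Pham, Okoye.
That is 3 wins.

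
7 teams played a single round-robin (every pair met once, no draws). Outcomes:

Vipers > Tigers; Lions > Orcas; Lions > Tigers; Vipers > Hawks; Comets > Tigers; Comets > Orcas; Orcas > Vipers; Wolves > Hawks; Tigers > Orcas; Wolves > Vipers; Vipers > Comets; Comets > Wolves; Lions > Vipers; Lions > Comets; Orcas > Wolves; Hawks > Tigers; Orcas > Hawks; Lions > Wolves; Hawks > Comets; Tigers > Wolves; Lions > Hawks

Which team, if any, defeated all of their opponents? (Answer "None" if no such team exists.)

Lions has 6 wins out of 6 opponents — a perfect record.

Lions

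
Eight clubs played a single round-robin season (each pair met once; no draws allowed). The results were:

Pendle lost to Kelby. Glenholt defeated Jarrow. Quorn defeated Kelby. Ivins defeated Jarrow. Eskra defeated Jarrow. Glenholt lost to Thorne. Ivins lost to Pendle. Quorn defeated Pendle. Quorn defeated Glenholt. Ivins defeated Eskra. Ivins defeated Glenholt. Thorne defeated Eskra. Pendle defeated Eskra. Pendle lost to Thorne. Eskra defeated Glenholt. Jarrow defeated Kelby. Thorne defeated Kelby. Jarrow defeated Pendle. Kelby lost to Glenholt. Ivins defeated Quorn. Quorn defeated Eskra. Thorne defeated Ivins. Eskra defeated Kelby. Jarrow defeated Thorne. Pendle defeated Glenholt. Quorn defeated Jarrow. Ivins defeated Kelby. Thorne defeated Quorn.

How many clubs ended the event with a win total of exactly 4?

Win totals: Eskra 3, Glenholt 2, Jarrow 3, Kelby 1, Ivins 5, Quorn 5, Thorne 6, Pendle 3.
No club has exactly 4 wins.

0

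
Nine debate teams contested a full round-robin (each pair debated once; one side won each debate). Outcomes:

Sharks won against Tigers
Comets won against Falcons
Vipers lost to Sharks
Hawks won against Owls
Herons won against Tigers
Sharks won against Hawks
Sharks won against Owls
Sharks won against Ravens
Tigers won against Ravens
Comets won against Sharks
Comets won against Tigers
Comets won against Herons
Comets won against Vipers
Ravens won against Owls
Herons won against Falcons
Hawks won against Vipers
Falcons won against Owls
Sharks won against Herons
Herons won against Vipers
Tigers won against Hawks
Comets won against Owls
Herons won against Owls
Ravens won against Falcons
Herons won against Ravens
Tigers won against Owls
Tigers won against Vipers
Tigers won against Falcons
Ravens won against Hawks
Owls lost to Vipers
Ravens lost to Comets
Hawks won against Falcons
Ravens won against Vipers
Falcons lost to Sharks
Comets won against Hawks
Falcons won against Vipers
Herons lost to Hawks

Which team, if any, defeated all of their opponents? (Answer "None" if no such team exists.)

Comets

Comets has 8 wins out of 8 opponents — a perfect record.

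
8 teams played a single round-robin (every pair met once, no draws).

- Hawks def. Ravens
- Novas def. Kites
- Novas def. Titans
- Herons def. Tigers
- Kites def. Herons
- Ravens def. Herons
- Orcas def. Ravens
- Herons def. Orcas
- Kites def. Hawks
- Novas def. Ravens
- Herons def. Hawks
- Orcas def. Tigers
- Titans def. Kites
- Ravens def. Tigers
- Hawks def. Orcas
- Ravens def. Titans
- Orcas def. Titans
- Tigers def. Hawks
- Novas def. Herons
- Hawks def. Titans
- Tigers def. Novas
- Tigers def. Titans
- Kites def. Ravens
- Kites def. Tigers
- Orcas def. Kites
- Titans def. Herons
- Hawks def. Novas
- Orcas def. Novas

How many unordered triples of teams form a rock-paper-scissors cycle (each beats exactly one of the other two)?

Win totals: Ravens 3, Orcas 5, Hawks 4, Kites 4, Herons 3, Novas 4, Titans 2, Tigers 3.
A team with w wins dominates both others in C(w,2) triples; summing gives 3 + 10 + 6 + 6 + 3 + 6 + 1 + 3 = 38 transitive triples.
Total triples C(8,3) = 56, so cyclic triples = 56 − 38 = 18.

18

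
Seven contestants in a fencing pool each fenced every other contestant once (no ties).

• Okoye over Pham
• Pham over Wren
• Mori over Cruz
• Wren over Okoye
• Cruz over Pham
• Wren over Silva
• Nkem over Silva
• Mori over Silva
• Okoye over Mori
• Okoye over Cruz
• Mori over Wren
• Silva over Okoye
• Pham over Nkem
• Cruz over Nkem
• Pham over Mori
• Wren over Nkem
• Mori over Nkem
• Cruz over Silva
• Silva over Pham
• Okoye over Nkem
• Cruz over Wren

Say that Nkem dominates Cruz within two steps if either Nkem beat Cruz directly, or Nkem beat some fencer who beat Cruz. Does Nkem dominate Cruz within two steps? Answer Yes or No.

No

Nkem did not beat Cruz directly.
Nkem beat Silva, but each of them lost to Cruz. No two-step path.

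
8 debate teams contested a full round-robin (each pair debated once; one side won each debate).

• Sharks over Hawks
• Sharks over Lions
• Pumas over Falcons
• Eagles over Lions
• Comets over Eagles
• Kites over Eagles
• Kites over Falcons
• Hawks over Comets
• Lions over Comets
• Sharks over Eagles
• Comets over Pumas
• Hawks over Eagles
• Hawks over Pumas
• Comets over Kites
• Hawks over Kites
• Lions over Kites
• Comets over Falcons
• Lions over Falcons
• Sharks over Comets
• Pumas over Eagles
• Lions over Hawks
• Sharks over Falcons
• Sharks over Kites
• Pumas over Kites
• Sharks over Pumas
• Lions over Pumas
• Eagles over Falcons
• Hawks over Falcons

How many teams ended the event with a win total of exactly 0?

1

Win totals: Eagles 2, Falcons 0, Kites 2, Lions 5, Hawks 5, Comets 4, Sharks 7, Pumas 3.
Exactly 0: Falcons — 1 team.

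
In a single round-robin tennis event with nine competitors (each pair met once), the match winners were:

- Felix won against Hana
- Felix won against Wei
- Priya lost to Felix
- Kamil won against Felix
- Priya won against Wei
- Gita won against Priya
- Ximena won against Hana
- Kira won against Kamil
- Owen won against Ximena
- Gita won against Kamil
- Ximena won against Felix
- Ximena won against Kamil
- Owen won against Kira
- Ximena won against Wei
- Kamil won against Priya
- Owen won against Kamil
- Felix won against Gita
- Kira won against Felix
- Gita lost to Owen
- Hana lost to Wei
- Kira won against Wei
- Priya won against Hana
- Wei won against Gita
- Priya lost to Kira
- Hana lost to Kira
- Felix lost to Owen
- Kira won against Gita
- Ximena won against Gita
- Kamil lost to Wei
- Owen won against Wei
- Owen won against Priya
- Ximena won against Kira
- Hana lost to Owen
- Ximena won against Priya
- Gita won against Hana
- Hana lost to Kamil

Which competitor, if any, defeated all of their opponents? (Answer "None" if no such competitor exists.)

Owen has 8 wins out of 8 opponents — a perfect record.

Owen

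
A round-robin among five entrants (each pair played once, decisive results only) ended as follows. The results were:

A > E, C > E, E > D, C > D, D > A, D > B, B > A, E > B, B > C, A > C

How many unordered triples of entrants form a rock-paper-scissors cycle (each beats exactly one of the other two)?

Win totals: A 2, B 2, C 2, D 2, E 2.
An entrant with w wins dominates both others in C(w,2) triples; summing gives 1 + 1 + 1 + 1 + 1 = 5 transitive triples.
Total triples C(5,3) = 10, so cyclic triples = 10 − 5 = 5.

5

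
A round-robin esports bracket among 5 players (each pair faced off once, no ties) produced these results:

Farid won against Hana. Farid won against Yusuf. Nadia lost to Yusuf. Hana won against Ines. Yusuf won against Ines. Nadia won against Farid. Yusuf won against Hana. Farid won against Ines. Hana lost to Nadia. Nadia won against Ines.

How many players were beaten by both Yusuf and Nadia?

Yusuf beat: Ines, Hana, Nadia.
Nadia beat: Ines, Hana, Farid.
Both beat: Ines, Hana — 2.

2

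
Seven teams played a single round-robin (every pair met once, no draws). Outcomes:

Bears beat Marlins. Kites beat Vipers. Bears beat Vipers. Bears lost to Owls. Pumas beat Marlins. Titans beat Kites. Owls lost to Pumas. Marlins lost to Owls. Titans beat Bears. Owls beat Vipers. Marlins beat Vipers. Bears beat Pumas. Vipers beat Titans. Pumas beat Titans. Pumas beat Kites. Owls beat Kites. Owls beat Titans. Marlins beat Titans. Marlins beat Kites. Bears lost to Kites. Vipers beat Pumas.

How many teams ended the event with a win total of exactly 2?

Win totals: Kites 2, Marlins 3, Owls 5, Vipers 2, Titans 2, Pumas 4, Bears 3.
Exactly 2: Kites, Vipers, Titans — 3 teams.

3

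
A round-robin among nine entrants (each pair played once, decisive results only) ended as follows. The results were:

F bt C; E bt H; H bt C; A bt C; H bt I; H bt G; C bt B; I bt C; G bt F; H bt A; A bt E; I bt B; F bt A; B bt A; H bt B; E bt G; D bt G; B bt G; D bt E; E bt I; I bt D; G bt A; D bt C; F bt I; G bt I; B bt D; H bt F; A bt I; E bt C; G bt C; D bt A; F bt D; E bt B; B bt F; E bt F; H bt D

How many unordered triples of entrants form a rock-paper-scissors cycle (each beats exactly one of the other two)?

Win totals: A 3, B 4, C 1, D 4, E 6, F 4, G 4, H 7, I 3.
An entrant with w wins dominates both others in C(w,2) triples; summing gives 3 + 6 + 0 + 6 + 15 + 6 + 6 + 21 + 3 = 66 transitive triples.
Total triples C(9,3) = 84, so cyclic triples = 84 − 66 = 18.

18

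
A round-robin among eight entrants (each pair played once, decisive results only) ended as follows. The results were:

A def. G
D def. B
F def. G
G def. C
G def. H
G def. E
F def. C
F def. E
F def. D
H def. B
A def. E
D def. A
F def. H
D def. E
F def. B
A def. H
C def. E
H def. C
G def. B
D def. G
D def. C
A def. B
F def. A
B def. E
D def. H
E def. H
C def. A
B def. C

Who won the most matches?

F

Win totals: A 4, B 2, C 2, D 6, E 1, F 7, G 4, H 2.
F leads with 7 wins (next highest: 6).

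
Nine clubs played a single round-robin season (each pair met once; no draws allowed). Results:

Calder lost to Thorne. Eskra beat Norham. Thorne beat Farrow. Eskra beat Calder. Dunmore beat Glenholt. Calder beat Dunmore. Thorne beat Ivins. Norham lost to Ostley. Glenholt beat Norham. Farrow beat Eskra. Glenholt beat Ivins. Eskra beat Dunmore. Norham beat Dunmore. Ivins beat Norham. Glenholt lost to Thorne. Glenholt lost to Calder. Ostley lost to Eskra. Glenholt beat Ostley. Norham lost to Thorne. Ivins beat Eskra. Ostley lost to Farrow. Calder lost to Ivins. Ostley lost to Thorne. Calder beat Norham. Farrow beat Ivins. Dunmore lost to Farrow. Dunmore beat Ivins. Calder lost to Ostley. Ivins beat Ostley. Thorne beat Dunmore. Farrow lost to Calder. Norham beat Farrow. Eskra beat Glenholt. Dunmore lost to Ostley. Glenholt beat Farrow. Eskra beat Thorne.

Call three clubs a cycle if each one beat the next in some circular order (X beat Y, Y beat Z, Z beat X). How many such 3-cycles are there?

19

Win totals: Ostley 3, Calder 4, Dunmore 2, Glenholt 4, Ivins 4, Eskra 6, Norham 2, Thorne 7, Farrow 4.
A club with w wins dominates both others in C(w,2) triples; summing gives 3 + 6 + 1 + 6 + 6 + 15 + 1 + 21 + 6 = 65 transitive triples.
Total triples C(9,3) = 84, so cyclic triples = 84 − 65 = 19.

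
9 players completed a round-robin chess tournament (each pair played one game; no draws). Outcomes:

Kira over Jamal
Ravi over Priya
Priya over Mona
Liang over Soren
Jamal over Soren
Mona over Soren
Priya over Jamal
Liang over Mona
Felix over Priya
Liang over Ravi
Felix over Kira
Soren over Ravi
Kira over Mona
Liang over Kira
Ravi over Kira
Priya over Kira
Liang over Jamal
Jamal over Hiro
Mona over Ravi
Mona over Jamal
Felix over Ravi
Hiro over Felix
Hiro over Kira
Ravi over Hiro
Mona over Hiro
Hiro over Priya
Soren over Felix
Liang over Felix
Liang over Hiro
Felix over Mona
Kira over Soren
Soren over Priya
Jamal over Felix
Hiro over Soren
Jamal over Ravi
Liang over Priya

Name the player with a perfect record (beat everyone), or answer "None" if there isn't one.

Liang

Liang has 8 wins out of 8 opponents — a perfect record.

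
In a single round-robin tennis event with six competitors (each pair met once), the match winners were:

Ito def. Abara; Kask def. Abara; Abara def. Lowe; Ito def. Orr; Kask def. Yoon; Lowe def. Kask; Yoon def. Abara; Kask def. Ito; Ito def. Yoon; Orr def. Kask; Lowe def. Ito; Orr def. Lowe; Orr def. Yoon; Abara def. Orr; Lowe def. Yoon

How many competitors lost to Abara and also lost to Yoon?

Abara beat: Orr, Lowe.
Yoon beat: Abara.
No one was beaten by both.

0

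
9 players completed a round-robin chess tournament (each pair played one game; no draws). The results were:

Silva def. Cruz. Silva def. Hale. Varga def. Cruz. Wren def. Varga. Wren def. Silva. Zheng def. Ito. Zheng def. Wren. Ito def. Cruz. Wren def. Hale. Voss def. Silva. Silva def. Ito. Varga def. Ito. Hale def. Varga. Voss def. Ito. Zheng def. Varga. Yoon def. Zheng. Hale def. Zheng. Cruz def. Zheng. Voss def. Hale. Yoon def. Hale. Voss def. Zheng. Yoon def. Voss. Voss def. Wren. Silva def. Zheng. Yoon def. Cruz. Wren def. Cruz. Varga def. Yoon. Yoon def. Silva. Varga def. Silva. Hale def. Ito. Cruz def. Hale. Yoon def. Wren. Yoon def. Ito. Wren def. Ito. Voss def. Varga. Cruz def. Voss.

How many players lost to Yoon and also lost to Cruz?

Yoon beat: Voss, Silva, Wren, Zheng, Cruz, Hale, Ito.
Cruz beat: Voss, Zheng, Hale.
Both beat: Voss, Zheng, Hale — 3.

3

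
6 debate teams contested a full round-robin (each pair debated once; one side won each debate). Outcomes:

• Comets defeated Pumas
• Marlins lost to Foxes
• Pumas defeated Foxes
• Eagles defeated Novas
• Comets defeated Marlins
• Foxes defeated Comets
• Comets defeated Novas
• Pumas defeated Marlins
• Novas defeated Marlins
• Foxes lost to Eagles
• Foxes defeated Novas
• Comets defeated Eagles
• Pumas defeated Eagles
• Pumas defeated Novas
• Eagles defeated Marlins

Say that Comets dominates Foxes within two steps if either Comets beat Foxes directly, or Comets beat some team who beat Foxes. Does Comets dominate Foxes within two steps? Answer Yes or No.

Yes

Comets did not beat Foxes directly.
Comets beat Eagles, Marlins, Novas, Pumas. Of those, Eagles beat Foxes.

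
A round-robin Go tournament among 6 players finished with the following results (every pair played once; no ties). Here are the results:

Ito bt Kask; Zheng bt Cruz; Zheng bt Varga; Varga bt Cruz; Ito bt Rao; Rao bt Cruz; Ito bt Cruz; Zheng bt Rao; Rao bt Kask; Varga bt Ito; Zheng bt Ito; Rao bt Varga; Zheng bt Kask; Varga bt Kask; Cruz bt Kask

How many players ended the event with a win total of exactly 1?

1

Win totals: Ito 3, Kask 0, Varga 3, Rao 3, Zheng 5, Cruz 1.
Exactly 1: Cruz — 1 player.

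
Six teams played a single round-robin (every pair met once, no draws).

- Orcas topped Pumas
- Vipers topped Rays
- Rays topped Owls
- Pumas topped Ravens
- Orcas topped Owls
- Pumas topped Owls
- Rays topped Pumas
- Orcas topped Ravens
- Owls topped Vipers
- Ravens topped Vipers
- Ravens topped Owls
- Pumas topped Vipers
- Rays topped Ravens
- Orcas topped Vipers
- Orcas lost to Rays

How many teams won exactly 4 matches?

Win totals: Orcas 4, Pumas 3, Rays 4, Owls 1, Ravens 2, Vipers 1.
Exactly 4: Orcas, Rays — 2 teams.

2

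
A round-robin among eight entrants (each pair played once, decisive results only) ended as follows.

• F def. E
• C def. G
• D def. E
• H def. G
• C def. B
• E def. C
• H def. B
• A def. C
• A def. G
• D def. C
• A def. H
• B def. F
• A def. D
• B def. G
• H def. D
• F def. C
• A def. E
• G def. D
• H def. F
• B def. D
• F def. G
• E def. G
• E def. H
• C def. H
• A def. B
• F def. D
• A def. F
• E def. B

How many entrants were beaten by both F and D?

2

F beat: C, D, E, G.
D beat: C, E.
Both beat: C, E — 2.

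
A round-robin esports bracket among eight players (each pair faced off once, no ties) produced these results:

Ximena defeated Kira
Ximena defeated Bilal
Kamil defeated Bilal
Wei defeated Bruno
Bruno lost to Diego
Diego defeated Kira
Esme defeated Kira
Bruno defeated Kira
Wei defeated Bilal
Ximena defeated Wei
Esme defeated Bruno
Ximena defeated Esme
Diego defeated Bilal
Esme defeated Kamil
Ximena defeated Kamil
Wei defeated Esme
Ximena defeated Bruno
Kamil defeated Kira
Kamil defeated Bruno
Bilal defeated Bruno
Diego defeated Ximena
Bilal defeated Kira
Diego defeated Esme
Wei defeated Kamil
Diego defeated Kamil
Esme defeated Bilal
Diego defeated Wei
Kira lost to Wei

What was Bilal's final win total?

2

Bilal's results: beat Bruno, Kira; lost to Diego, Kamil, Esme, Wei, Ximena.
That is 2 wins.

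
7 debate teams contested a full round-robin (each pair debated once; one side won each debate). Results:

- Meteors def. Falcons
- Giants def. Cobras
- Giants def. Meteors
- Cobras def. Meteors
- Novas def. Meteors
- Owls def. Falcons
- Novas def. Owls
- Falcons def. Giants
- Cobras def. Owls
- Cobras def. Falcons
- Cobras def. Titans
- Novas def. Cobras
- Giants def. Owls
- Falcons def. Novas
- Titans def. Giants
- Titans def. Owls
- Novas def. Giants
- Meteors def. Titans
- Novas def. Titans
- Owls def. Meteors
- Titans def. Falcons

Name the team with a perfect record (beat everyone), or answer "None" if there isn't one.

Highest win total is Novas with 5 (out of 6 possible).
Novas lost to Falcons, so no team went undefeated.

None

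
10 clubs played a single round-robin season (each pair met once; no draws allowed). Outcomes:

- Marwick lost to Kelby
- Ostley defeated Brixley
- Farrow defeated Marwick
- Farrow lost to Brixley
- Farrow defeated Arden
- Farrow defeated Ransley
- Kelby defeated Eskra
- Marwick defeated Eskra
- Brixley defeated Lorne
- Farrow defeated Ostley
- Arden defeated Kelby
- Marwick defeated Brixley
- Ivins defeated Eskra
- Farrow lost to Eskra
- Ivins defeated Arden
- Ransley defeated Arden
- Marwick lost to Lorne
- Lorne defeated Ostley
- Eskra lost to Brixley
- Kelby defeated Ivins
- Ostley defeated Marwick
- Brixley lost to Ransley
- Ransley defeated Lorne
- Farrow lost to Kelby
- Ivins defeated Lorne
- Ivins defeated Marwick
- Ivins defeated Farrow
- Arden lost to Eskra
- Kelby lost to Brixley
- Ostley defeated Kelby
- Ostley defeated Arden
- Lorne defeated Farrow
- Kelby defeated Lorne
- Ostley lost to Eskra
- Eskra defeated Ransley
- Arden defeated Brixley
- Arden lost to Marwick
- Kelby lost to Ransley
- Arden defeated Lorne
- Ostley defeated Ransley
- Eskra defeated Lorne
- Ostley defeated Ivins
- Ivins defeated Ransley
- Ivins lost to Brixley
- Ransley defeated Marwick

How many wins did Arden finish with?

3

Arden's results: beat Brixley, Lorne, Kelby; lost to Ivins, Ransley, Farrow, Marwick, Eskra, Ostley.
That is 3 wins.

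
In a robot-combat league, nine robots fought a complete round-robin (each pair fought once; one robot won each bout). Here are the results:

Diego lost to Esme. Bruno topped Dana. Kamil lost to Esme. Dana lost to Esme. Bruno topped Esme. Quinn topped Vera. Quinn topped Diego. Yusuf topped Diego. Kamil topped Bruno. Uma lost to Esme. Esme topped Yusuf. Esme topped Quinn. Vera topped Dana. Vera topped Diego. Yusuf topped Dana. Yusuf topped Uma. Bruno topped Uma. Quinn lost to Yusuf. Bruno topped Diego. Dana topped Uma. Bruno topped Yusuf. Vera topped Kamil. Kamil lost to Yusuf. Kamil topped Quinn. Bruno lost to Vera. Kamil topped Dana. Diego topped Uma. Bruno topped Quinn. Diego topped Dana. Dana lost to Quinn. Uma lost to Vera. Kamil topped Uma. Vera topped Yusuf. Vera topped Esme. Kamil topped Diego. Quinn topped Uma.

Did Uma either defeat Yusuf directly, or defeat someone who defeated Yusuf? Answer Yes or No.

No

Uma did not beat Yusuf directly.
Uma beat no one, so there is no intermediate robot.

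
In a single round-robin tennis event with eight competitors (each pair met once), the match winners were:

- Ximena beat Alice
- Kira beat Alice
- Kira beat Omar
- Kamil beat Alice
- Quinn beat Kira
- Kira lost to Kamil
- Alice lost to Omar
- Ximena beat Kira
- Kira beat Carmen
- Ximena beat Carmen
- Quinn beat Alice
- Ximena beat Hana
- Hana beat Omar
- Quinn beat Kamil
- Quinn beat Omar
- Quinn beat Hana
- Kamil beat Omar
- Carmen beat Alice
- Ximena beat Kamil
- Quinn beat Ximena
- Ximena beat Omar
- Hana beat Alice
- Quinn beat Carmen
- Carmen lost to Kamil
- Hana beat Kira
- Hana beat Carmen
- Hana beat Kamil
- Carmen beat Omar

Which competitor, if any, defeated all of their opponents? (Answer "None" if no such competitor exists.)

Quinn

Quinn has 7 wins out of 7 opponents — a perfect record.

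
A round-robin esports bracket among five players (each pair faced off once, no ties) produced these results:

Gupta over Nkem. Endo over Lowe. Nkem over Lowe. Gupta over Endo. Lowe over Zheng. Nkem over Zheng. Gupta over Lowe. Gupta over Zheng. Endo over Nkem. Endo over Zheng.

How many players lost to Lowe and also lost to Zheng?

0

Lowe beat: Zheng.
Zheng beat: no one.
No one was beaten by both.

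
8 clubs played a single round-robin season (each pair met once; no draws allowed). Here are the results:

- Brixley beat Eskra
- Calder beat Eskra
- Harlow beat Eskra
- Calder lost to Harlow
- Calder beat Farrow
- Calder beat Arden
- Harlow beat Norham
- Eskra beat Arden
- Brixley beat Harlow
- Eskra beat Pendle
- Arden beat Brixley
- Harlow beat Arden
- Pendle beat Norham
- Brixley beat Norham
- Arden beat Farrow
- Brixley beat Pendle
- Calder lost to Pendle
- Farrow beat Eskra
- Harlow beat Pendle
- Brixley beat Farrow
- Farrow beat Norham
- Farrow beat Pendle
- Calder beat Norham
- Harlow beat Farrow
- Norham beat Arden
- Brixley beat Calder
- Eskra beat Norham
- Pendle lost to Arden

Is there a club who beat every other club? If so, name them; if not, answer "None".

Highest win total is Harlow with 6 (out of 7 possible).
Harlow lost to Brixley, so no club went undefeated.

None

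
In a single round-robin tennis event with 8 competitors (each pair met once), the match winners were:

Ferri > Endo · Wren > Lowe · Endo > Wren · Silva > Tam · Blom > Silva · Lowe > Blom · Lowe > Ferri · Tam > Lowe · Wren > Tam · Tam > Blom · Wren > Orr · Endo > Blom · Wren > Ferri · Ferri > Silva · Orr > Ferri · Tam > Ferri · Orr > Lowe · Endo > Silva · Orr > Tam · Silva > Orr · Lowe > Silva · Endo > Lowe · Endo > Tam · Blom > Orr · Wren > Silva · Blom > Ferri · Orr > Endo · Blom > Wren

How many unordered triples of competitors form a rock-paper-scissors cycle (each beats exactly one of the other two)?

16

Win totals: Wren 5, Silva 2, Endo 5, Lowe 3, Blom 4, Tam 3, Orr 4, Ferri 2.
A competitor with w wins dominates both others in C(w,2) triples; summing gives 10 + 1 + 10 + 3 + 6 + 3 + 6 + 1 = 40 transitive triples.
Total triples C(8,3) = 56, so cyclic triples = 56 − 40 = 16.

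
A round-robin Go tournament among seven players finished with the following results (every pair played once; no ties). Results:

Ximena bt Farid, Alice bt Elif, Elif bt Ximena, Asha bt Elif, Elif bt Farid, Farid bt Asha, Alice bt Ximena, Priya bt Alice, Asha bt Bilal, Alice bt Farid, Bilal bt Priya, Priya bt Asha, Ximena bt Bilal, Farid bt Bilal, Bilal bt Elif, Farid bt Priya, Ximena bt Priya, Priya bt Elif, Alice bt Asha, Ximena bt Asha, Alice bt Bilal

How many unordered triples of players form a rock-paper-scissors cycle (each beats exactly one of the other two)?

10

Win totals: Alice 5, Farid 3, Ximena 4, Asha 2, Elif 2, Priya 3, Bilal 2.
A player with w wins dominates both others in C(w,2) triples; summing gives 10 + 3 + 6 + 1 + 1 + 3 + 1 = 25 transitive triples.
Total triples C(7,3) = 35, so cyclic triples = 35 − 25 = 10.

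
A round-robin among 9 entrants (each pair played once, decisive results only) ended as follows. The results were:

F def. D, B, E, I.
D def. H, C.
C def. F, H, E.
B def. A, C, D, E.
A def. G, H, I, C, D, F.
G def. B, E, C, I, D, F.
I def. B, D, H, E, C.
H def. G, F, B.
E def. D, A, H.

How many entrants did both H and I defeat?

H beat: B, F, G.
I beat: B, C, D, E, H.
Both beat: B — 1.

1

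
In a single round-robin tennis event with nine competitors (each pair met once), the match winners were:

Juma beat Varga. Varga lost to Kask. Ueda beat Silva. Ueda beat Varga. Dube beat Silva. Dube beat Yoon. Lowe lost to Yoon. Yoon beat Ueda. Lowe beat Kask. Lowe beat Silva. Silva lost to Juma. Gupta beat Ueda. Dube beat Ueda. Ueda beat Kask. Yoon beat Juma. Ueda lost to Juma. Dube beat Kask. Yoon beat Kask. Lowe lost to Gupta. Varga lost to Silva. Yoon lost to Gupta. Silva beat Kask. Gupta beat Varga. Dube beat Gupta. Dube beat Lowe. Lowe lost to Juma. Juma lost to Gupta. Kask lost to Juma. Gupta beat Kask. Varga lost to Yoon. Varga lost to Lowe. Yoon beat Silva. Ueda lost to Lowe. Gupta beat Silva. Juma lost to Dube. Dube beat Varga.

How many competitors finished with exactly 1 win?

1

Win totals: Lowe 4, Silva 2, Kask 1, Dube 8, Ueda 3, Yoon 6, Varga 0, Gupta 7, Juma 5.
Exactly 1: Kask — 1 competitor.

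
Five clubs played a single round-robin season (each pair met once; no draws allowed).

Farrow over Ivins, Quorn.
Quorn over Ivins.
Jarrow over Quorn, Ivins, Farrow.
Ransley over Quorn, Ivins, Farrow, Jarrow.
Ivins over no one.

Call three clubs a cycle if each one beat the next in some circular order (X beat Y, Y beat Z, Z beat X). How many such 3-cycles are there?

0

Of the C(5,3) = 10 triples, the cyclic ones are: none.
That is 0.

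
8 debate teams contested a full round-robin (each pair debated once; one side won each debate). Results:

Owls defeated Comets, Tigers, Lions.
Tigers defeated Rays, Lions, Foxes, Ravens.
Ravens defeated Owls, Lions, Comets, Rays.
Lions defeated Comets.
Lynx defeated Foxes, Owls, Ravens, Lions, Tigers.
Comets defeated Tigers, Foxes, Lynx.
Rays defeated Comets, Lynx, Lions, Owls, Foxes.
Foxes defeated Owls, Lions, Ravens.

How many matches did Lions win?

1

Lions' results: beat Comets; lost to Rays, Foxes, Ravens, Lynx, Owls, Tigers.
That is 1 win.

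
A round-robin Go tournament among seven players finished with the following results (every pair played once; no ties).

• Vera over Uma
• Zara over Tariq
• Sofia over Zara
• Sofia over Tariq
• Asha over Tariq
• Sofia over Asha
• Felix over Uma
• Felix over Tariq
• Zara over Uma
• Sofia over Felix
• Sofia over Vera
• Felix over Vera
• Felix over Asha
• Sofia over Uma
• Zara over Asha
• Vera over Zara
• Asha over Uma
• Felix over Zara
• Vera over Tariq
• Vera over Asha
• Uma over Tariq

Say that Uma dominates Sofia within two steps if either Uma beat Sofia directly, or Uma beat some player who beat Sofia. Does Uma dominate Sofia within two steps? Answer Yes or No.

Uma did not beat Sofia directly.
Uma beat Tariq, but each of them lost to Sofia. No two-step path.

No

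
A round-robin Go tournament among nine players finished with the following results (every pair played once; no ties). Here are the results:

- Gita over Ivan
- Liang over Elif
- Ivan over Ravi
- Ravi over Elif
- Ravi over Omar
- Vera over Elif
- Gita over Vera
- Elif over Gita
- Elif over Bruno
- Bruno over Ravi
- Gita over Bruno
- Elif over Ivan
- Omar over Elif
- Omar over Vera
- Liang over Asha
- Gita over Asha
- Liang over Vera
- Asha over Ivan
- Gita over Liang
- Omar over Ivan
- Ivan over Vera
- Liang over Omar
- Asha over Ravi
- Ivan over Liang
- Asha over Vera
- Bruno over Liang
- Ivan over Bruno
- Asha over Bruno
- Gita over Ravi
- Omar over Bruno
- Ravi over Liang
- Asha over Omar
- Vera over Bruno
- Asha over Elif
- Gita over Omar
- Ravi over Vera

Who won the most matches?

Win totals: Gita 7, Bruno 2, Elif 3, Ravi 4, Ivan 4, Vera 2, Omar 4, Liang 4, Asha 6.
Gita leads with 7 wins (next highest: 6).

Gita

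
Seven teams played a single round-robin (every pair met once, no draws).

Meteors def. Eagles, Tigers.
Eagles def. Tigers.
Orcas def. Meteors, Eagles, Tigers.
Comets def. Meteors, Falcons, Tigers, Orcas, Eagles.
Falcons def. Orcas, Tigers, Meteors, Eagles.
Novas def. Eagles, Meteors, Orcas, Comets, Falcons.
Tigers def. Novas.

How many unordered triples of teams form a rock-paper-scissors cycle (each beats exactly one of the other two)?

5

Win totals: Comets 5, Novas 5, Meteors 2, Orcas 3, Tigers 1, Falcons 4, Eagles 1.
A team with w wins dominates both others in C(w,2) triples; summing gives 10 + 10 + 1 + 3 + 0 + 6 + 0 = 30 transitive triples.
Total triples C(7,3) = 35, so cyclic triples = 35 − 30 = 5.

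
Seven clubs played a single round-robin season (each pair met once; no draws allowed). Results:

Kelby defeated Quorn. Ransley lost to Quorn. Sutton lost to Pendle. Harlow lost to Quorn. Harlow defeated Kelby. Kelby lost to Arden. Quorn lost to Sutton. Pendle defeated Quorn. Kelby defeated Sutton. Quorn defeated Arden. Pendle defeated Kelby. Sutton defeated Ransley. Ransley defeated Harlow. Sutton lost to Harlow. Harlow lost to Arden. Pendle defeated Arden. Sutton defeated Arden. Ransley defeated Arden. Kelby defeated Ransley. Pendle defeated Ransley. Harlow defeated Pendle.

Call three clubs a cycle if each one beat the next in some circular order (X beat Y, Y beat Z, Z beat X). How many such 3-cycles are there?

11

Win totals: Ransley 2, Arden 2, Sutton 3, Kelby 3, Harlow 3, Pendle 5, Quorn 3.
A club with w wins dominates both others in C(w,2) triples; summing gives 1 + 1 + 3 + 3 + 3 + 10 + 3 = 24 transitive triples.
Total triples C(7,3) = 35, so cyclic triples = 35 − 24 = 11.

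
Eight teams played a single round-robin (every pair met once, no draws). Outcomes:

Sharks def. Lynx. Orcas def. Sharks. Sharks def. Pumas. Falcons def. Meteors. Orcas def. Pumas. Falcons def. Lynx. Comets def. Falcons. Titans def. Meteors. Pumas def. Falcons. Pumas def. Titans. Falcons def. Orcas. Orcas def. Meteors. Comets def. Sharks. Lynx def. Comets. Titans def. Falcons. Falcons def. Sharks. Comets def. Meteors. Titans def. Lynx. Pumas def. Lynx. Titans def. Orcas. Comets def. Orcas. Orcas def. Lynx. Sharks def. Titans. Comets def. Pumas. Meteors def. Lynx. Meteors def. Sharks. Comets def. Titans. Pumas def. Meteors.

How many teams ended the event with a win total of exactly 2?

1

Win totals: Titans 4, Sharks 3, Falcons 4, Orcas 4, Comets 6, Pumas 4, Meteors 2, Lynx 1.
Exactly 2: Meteors — 1 team.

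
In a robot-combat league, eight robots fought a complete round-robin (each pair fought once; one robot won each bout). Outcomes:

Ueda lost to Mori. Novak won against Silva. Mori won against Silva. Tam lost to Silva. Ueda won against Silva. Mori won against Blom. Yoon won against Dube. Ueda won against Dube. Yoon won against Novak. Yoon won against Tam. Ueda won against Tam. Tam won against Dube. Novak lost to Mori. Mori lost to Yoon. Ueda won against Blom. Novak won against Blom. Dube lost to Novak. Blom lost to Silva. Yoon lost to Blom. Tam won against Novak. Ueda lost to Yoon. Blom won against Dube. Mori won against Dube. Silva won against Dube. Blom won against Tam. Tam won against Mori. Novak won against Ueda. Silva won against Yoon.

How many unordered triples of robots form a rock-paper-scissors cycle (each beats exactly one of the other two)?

Win totals: Yoon 5, Mori 5, Novak 4, Dube 0, Ueda 4, Silva 4, Tam 3, Blom 3.
A robot with w wins dominates both others in C(w,2) triples; summing gives 10 + 10 + 6 + 0 + 6 + 6 + 3 + 3 = 44 transitive triples.
Total triples C(8,3) = 56, so cyclic triples = 56 − 44 = 12.

12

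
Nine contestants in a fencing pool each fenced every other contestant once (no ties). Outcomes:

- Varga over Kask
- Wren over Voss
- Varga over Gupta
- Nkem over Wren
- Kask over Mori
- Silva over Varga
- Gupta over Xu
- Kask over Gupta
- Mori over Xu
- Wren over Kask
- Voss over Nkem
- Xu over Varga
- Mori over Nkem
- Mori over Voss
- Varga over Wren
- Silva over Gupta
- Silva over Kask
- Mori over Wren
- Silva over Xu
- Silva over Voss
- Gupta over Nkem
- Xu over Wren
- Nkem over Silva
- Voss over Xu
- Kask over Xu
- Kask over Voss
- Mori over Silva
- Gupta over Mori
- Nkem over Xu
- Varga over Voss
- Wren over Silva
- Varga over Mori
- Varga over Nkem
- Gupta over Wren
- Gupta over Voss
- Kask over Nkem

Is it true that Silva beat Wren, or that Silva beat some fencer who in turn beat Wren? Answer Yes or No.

Silva did not beat Wren directly.
Silva beat Kask, Xu, Varga, Voss, Gupta. Of those, Xu beat Wren.

Yes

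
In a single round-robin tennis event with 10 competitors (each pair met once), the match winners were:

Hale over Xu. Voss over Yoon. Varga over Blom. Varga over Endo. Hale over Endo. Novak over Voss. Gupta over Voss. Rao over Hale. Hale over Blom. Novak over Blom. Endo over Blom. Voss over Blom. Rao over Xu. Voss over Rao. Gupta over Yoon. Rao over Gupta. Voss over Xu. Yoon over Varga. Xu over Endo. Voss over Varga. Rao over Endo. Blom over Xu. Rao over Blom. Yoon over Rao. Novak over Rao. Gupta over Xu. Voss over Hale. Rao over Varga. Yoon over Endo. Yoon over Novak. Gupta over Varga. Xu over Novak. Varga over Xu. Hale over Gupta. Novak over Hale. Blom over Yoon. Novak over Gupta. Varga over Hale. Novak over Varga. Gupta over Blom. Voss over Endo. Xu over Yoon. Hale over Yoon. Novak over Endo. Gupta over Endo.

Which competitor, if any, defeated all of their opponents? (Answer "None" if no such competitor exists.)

None

Highest win total is Voss with 7 (out of 9 possible).
Voss lost to Novak, Gupta, so no competitor went undefeated.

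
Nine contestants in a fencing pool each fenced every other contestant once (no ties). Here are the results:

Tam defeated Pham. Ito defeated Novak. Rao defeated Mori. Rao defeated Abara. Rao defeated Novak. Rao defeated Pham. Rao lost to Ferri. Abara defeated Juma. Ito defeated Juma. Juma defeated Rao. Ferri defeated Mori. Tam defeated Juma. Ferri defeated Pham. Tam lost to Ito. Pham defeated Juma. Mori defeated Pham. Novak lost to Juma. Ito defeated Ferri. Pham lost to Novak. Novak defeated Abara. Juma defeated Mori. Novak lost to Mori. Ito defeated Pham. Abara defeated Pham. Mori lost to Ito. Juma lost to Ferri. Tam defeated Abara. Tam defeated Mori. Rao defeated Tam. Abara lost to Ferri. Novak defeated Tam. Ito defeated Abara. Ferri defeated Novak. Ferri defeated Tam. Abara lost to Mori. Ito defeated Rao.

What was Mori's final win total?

Mori's results: beat Abara, Novak, Pham; lost to Ito, Ferri, Juma, Tam, Rao.
That is 3 wins.

3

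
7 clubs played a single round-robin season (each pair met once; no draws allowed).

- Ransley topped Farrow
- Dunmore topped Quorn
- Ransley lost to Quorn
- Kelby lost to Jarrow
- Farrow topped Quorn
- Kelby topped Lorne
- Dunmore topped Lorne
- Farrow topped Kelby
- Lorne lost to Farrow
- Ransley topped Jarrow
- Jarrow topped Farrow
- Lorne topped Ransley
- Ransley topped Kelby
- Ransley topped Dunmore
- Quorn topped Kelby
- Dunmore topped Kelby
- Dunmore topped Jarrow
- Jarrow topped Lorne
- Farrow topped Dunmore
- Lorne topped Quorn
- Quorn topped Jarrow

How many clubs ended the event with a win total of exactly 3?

2

Win totals: Ransley 4, Farrow 4, Quorn 3, Kelby 1, Dunmore 4, Lorne 2, Jarrow 3.
Exactly 3: Quorn, Jarrow — 2 clubs.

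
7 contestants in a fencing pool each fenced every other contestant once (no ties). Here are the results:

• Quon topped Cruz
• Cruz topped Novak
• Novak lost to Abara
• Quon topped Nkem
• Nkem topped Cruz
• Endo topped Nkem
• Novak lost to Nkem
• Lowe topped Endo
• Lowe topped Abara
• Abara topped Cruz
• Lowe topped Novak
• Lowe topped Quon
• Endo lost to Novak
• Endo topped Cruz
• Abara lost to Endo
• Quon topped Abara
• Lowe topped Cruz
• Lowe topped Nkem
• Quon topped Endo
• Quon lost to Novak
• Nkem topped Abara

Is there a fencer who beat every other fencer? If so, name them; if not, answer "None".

Lowe has 6 wins out of 6 opponents — a perfect record.

Lowe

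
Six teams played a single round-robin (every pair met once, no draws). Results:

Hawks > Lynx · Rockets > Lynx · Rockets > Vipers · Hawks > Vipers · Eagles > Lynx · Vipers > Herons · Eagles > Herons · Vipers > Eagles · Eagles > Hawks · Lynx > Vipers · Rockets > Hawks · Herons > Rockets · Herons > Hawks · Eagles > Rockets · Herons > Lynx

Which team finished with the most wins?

Win totals: Herons 3, Vipers 2, Eagles 4, Lynx 1, Rockets 3, Hawks 2.
Eagles leads with 4 wins (next highest: 3).

Eagles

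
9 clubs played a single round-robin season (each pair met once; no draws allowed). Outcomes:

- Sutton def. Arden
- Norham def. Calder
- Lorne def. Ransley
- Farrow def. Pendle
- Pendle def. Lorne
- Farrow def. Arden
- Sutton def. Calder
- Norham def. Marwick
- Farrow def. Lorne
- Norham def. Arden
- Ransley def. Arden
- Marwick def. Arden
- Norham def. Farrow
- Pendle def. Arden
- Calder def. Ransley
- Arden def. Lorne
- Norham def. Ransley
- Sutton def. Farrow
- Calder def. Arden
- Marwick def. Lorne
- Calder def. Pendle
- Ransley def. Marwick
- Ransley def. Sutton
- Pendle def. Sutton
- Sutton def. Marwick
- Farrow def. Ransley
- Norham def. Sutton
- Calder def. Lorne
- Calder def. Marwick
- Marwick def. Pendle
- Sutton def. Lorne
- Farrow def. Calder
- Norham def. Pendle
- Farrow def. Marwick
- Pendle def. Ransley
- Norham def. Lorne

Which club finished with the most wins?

Norham

Win totals: Sutton 5, Farrow 6, Norham 8, Calder 5, Arden 1, Marwick 3, Pendle 4, Lorne 1, Ransley 3.
Norham leads with 8 wins (next highest: 6).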